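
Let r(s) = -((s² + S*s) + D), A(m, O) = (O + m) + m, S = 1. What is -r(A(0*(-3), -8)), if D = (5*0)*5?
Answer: 56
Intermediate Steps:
D = 0 (D = 0*5 = 0)
A(m, O) = O + 2*m
r(s) = -s - s² (r(s) = -((s² + 1*s) + 0) = -((s² + s) + 0) = -((s + s²) + 0) = -(s + s²) = -s - s²)
-r(A(0*(-3), -8)) = -(-8 + 2*(0*(-3)))*(-1 - (-8 + 2*(0*(-3)))) = -(-8 + 2*0)*(-1 - (-8 + 2*0)) = -(-8 + 0)*(-1 - (-8 + 0)) = -(-8)*(-1 - 1*(-8)) = -(-8)*(-1 + 8) = -(-8)*7 = -1*(-56) = 56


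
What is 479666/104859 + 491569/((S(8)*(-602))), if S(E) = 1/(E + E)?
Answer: -412219090702/31562559 ≈ -13060.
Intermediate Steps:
S(E) = 1/(2*E)
479666/104859 + 491569/((S(8)*(-602))) = 479666/104859 + 491569/((((1/2)/8)*(-602))) = 479666*(1/104859) + 491569/((((1/2)*(1/8))*(-602))) = 479666/104859 + 491569/(((1/16)*(-602))) = 479666/104859 + 491569/(-301/8) = 479666/104859 + 491569*(-8/301) = 479666/104859 - 3932552/301 = -412219090702/31562559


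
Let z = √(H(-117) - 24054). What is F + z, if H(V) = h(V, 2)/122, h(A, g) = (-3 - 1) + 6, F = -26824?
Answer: -26824 + I*√89504873/61 ≈ -26824.0 + 155.09*I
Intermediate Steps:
h(A, g) = 2 (h(A, g) = -4 + 6 = 2)
H(V) = 1/61 (H(V) = 2/122 = 2*(1/122) = 1/61)
z = I*√89504873/61 (z = √(1/61 - 24054) = √(-1467293/61) = I*√89504873/61 ≈ 155.09*I)
F + z = -26824 + I*√89504873/61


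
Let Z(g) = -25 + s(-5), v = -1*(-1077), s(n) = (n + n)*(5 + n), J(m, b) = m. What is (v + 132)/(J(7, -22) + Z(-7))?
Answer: -403/6 ≈ -67.167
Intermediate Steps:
s(n) = 2*n*(5 + n) (s(n) = (2*n)*(5 + n) = 2*n*(5 + n))
v = 1077
Z(g) = -25 (Z(g) = -25 + 2*(-5)*(5 - 5) = -25 + 2*(-5)*0 = -25 + 0 = -25)
(v + 132)/(J(7, -22) + Z(-7)) = (1077 + 132)/(7 - 25) = 1209/(-18) = 1209*(-1/18) = -403/6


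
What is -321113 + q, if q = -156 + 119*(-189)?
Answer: -343760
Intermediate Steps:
q = -22647 (q = -156 - 22491 = -22647)
-321113 + q = -321113 - 22647 = -343760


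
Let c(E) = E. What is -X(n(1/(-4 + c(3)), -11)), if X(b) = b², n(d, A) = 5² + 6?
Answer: -961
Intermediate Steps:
n(d, A) = 31 (n(d, A) = 25 + 6 = 31)
-X(n(1/(-4 + c(3)), -11)) = -1*31² = -1*961 = -961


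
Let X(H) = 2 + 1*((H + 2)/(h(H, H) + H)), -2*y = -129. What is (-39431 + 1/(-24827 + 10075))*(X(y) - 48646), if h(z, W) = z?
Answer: 2433390590062049/1268672 ≈ 1.9181e+9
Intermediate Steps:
y = 129/2 (y = -½*(-129) = 129/2 ≈ 64.500)
X(H) = 2 + (2 + H)/(2*H) (X(H) = 2 + 1*((H + 2)/(H + H)) = 2 + 1*((2 + H)/((2*H))) = 2 + 1*((2 + H)*(1/(2*H))) = 2 + 1*((2 + H)/(2*H)) = 2 + (2 + H)/(2*H))
(-39431 + 1/(-24827 + 10075))*(X(y) - 48646) = (-39431 + 1/(-24827 + 10075))*((5/2 + 1/(129/2)) - 48646) = (-39431 + 1/(-14752))*((5/2 + 2/129) - 48646) = (-39431 - 1/14752)*(649/258 - 48646) = -581686113/14752*(-12550019/258) = 2433390590062049/1268672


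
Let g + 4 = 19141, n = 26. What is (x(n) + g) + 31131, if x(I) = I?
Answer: 50294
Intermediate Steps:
g = 19137 (g = -4 + 19141 = 19137)
(x(n) + g) + 31131 = (26 + 19137) + 31131 = 19163 + 31131 = 50294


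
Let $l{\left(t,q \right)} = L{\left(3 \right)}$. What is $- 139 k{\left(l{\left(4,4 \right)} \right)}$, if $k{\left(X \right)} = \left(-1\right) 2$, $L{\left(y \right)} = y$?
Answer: $278$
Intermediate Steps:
$l{\left(t,q \right)} = 3$
$k{\left(X \right)} = -2$
$- 139 k{\left(l{\left(4,4 \right)} \right)} = \left(-139\right) \left(-2\right) = 278$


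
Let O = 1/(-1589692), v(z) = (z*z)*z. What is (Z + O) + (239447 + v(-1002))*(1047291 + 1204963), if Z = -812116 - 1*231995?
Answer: -3601058188063510795661/1589692 ≈ -2.2653e+15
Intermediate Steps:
v(z) = z**3 (v(z) = z**2*z = z**3)
O = -1/1589692 ≈ -6.2905e-7
Z = -1044111 (Z = -812116 - 231995 = -1044111)
(Z + O) + (239447 + v(-1002))*(1047291 + 1204963) = (-1044111 - 1/1589692) + (239447 + (-1002)**3)*(1047291 + 1204963) = -1659814903813/1589692 + (239447 - 1006012008)*2252254 = -1659814903813/1589692 - 1005772561*2252254 = -1659814903813/1589692 - 2265255273602494 = -3601058188063510795661/1589692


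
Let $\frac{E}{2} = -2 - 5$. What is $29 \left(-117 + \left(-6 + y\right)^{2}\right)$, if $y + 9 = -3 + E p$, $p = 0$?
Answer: $6003$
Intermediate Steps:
$E = -14$ ($E = 2 \left(-2 - 5\right) = 2 \left(-7\right) = -14$)
$y = -12$ ($y = -9 - 3 = -12$)
$29 \left(-117 + \left(-6 + y\right)^{2}\right) = 29 \left(-117 + \left(-6 - 12\right)^{2}\right) = 29 \left(-117 + \left(-18\right)^{2}\right) = 29 \left(-117 + 324\right) = 29 \cdot 207 = 6003$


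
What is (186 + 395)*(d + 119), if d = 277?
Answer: 230076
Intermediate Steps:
(186 + 395)*(d + 119) = (186 + 395)*(277 + 119) = 581*396 = 230076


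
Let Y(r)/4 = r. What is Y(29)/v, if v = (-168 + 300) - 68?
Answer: 29/16 ≈ 1.8125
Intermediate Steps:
v = 64 (v = 132 - 68 = 64)
Y(r) = 4*r
Y(29)/v = (4*29)/64 = 116*(1/64) = 29/16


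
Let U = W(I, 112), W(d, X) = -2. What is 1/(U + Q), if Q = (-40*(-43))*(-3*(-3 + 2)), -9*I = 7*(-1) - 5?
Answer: 1/5158 ≈ 0.00019387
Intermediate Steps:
I = 4/3 (I = -(7*(-1) - 5)/9 = -(-7 - 5)/9 = -⅑*(-12) = 4/3 ≈ 1.3333)
U = -2
Q = 5160 (Q = 1720*(-3*(-1)) = 1720*3 = 5160)
1/(U + Q) = 1/(-2 + 5160) = 1/5158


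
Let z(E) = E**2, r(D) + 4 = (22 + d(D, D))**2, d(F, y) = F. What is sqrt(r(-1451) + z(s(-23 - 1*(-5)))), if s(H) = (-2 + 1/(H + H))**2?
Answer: sqrt(3429866416033)/1296 ≈ 1429.0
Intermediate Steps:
r(D) = -4 + (22 + D)**2
s(H) = (-2 + 1/(2*H))**2
sqrt(r(-1451) + z(s(-23 - 1*(-5)))) = sqrt((-4 + (22 - 1451)**2) + ((-1 + 4*(-23 - 1*(-5)))**2/(4*(-23 - 1*(-5))**2))**2) = sqrt((-4 + (-1429)**2) + ((-1 + 4*(-23 + 5))**2/(4*(-23 + 5)**2))**2) = sqrt((-4 + 2042041) + ((1/4)*(-1 + 4*(-18))**2/(-18)**2)**2) = sqrt(2042037 + ((1/4)*(1/324)*(-1 - 72)**2)**2) = sqrt(2042037 + ((1/4)*(1/324)*(-73)**2)**2) = sqrt(2042037 + ((1/4)*(1/324)*5329)**2) = sqrt(2042037 + (5329/1296)**2) = sqrt(2042037 + 28398241/1679616) = sqrt(3429866416033/1679616) = sqrt(3429866416033)/1296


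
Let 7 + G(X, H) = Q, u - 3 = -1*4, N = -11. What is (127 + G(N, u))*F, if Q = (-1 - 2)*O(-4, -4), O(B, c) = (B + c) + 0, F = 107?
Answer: 15408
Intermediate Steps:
u = -1 (u = 3 - 1*4 = 3 - 4 = -1)
O(B, c) = B + c
Q = 24 (Q = (-1 - 2)*(-4 - 4) = -3*(-8) = 24)
G(X, H) = 17 (G(X, H) = -7 + 24 = 17)
(127 + G(N, u))*F = (127 + 17)*107 = 144*107 = 15408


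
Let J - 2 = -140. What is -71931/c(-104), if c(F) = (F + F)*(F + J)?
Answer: -71931/50336 ≈ -1.4290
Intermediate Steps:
J = -138 (J = 2 - 140 = -138)
c(F) = 2*F*(-138 + F) (c(F) = (F + F)*(F - 138) = (2*F)*(-138 + F) = 2*F*(-138 + F))
-71931/c(-104) = -71931*(-1/(208*(-138 - 104))) = -71931/(2*(-104)*(-242)) = -71931/50336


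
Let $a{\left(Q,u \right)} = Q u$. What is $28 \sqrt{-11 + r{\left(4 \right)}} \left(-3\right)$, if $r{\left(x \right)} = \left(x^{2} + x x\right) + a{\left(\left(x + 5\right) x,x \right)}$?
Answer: $- 84 \sqrt{165} \approx -1079.0$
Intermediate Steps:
$r{\left(x \right)} = 2 x^{2} + x^{2} \left(5 + x\right)$ ($r{\left(x \right)} = \left(x^{2} + x x\right) + \left(x + 5\right) x x = \left(x^{2} + x^{2}\right) + \left(5 + x\right) x x = 2 x^{2} + x \left(5 + x\right) x = 2 x^{2} + x^{2} \left(5 + x\right)$)
$28 \sqrt{-11 + r{\left(4 \right)}} \left(-3\right) = 28 \sqrt{-11 + 4^{2} \left(7 + 4\right)} \left(-3\right) = 28 \sqrt{-11 + 16 \cdot 11} \left(-3\right) = 28 \sqrt{-11 + 176} \left(-3\right) = 28 \sqrt{165} \left(-3\right) = - 84 \sqrt{165}$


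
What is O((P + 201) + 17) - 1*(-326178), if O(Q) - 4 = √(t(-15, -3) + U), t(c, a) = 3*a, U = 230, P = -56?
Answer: 326182 + √221 ≈ 3.2620e+5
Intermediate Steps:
O(Q) = 4 + √221 (O(Q) = 4 + √(3*(-3) + 230) = 4 + √(-9 + 230) = 4 + √221)
O((P + 201) + 17) - 1*(-326178) = (4 + √221) - 1*(-326178) = (4 + √221) + 326178 = 326182 + √221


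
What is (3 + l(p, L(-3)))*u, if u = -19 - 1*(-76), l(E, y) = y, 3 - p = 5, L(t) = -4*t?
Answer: 855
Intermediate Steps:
p = -2 (p = 3 - 1*5 = 3 - 5 = -2)
u = 57 (u = -19 + 76 = 57)
(3 + l(p, L(-3)))*u = (3 - 4*(-3))*57 = (3 + 12)*57 = 15*57 = 855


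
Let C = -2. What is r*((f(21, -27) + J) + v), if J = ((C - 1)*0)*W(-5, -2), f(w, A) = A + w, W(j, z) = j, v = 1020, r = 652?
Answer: 661128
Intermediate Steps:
J = 0 (J = ((-2 - 1)*0)*(-5) = -3*0*(-5) = 0*(-5) = 0)
r*((f(21, -27) + J) + v) = 652*(((-27 + 21) + 0) + 1020) = 652*((-6 + 0) + 1020) = 652*(-6 + 1020) = 652*1014 = 661128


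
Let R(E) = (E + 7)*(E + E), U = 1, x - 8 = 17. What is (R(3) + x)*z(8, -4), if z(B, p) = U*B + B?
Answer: 1360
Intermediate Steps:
x = 25 (x = 8 + 17 = 25)
R(E) = 2*E*(7 + E) (R(E) = (7 + E)*(2*E) = 2*E*(7 + E))
z(B, p) = 2*B (z(B, p) = 1*B + B = B + B = 2*B)
(R(3) + x)*z(8, -4) = (2*3*(7 + 3) + 25)*(2*8) = (2*3*10 + 25)*16 = (60 + 25)*16 = 85*16 = 1360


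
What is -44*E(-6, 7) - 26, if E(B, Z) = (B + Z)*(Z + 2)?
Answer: -422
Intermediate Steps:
E(B, Z) = (2 + Z)*(B + Z) (E(B, Z) = (B + Z)*(2 + Z) = (2 + Z)*(B + Z))
-44*E(-6, 7) - 26 = -44*(7² + 2*(-6) + 2*7 - 6*7) - 26 = -44*(49 - 12 + 14 - 42) - 26 = -44*9 - 26 = -396 - 26 = -422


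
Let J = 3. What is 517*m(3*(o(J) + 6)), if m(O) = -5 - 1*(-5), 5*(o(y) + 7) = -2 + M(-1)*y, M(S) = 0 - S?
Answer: 0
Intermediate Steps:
M(S) = -S
o(y) = -37/5 + y/5 (o(y) = -7 + (-2 + (-1*(-1))*y)/5 = -7 + (-2 + 1*y)/5 = -7 + (-2 + y)/5 = -7 + (-2/5 + y/5) = -37/5 + y/5)
m(O) = 0 (m(O) = -5 + 5 = 0)
517*m(3*(o(J) + 6)) = 517*0 = 0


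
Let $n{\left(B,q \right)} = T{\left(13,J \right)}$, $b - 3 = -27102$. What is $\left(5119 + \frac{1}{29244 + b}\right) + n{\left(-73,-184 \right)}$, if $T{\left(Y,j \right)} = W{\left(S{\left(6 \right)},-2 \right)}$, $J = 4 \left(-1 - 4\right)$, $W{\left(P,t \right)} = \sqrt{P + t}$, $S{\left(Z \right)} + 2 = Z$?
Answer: $\frac{10980256}{2145} + \sqrt{2} \approx 5120.4$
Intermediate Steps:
$S{\left(Z \right)} = -2 + Z$
$b = -27099$ ($b = 3 - 27102 = -27099$)
$J = -20$ ($J = 4 \left(-5\right) = -20$)
$T{\left(Y,j \right)} = \sqrt{2}$ ($T{\left(Y,j \right)} = \sqrt{\left(-2 + 6\right) - 2} = \sqrt{4 - 2} = \sqrt{2}$)
$n{\left(B,q \right)} = \sqrt{2}$
$\left(5119 + \frac{1}{29244 + b}\right) + n{\left(-73,-184 \right)} = \left(5119 + \frac{1}{29244 - 27099}\right) + \sqrt{2} = \left(5119 + \frac{1}{2145}\right) + \sqrt{2} = \frac{10980256}{2145} + \sqrt{2}$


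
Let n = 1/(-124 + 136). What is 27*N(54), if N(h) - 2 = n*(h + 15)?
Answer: 837/4 ≈ 209.25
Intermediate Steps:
n = 1/12 ≈ 0.083333
N(h) = 13/4 + h/12 (N(h) = 2 + (h + 15)/12 = 2 + (15 + h)/12 = 2 + (5/4 + h/12) = 13/4 + h/12)
27*N(54) = 27*(13/4 + (1/12)*54) = 27*(13/4 + 9/2) = 27*(31/4) = 837/4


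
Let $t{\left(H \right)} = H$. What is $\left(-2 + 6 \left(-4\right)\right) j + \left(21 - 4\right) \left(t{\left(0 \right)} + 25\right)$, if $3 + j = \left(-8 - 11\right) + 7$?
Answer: $815$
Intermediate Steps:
$j = -15$ ($j = -3 + \left(\left(-8 - 11\right) + 7\right) = -3 + \left(-19 + 7\right) = -3 - 12 = -15$)
$\left(-2 + 6 \left(-4\right)\right) j + \left(21 - 4\right) \left(t{\left(0 \right)} + 25\right) = \left(-2 + 6 \left(-4\right)\right) \left(-15\right) + \left(21 - 4\right) \left(0 + 25\right) = \left(-2 - 24\right) \left(-15\right) + 17 \cdot 25 = \left(-26\right) \left(-15\right) + 425 = 390 + 425 = 815$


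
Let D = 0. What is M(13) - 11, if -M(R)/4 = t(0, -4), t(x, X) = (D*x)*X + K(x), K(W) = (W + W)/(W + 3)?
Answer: -11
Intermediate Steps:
K(W) = 2*W/(3 + W) (K(W) = (2*W)/(3 + W) = 2*W/(3 + W))
t(x, X) = 2*x/(3 + x) (t(x, X) = (0*x)*X + 2*x/(3 + x) = 0*X + 2*x/(3 + x) = 0 + 2*x/(3 + x) = 2*x/(3 + x))
M(R) = 0 (M(R) = -8*0/(3 + 0) = -8*0/3 = -4*0 = 0)
M(13) - 11 = 0 - 11 = -11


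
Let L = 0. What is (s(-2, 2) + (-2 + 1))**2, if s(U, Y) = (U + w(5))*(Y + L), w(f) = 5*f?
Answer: 2025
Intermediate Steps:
s(U, Y) = Y*(25 + U) (s(U, Y) = (U + 5*5)*(Y + 0) = (U + 25)*Y = (25 + U)*Y = Y*(25 + U))
(s(-2, 2) + (-2 + 1))**2 = (2*(25 - 2) + (-2 + 1))**2 = (2*23 - 1)**2 = (46 - 1)**2 = 45**2 = 2025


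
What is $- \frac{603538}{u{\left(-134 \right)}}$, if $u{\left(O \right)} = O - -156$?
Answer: $- \frac{301769}{11} \approx -27434.0$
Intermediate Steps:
$u{\left(O \right)} = 156 + O$ ($u{\left(O \right)} = O + 156 = 156 + O$)
$- \frac{603538}{u{\left(-134 \right)}} = - \frac{603538}{156 - 134} = - \frac{603538}{22} = \left(-603538\right) \frac{1}{22} = - \frac{301769}{11}$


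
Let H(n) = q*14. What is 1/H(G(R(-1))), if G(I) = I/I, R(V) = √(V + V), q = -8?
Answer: -1/112 ≈ -0.0089286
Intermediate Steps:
R(V) = √2*√V (R(V) = √(2*V) = √2*√V)
G(I) = 1
H(n) = -112 (H(n) = -8*14 = -112)
1/H(G(R(-1))) = 1/(-112) = -1/112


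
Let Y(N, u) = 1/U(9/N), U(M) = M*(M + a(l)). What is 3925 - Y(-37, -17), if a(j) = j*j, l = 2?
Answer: 4911544/1251 ≈ 3926.1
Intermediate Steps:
a(j) = j²
U(M) = M*(4 + M) (U(M) = M*(M + 2²) = M*(M + 4) = M*(4 + M))
Y(N, u) = N/(9*(4 + 9/N)) (Y(N, u) = 1/((9/N)*(4 + 9/N)) = 1/(9*(4 + 9/N)/N) = N/(9*(4 + 9/N)))
3925 - Y(-37, -17) = 3925 - (-37)²/(9*(9 + 4*(-37))) = 3925 - 1369/(9*(9 - 148)) = 3925 - 1369/(9*(-139)) = 3925 - 1369*(-1)/(9*139) = 3925 - 1*(-1369/1251) = 3925 + 1369/1251 = 4911544/1251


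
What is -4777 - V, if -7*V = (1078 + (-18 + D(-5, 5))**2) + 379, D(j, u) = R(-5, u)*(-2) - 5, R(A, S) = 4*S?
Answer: -28013/7 ≈ -4001.9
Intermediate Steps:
D(j, u) = -5 - 8*u (D(j, u) = (4*u)*(-2) - 5 = -8*u - 5 = -5 - 8*u)
V = -5426/7 (V = -((1078 + (-18 + (-5 - 8*5))**2) + 379)/7 = -((1078 + (-18 + (-5 - 40))**2) + 379)/7 = -((1078 + (-18 - 45)**2) + 379)/7 = -((1078 + (-63)**2) + 379)/7 = -((1078 + 3969) + 379)/7 = -(5047 + 379)/7 = -1/7*5426 = -5426/7 ≈ -775.14)
-4777 - V = -4777 - 1*(-5426/7) = -4777 + 5426/7 = -28013/7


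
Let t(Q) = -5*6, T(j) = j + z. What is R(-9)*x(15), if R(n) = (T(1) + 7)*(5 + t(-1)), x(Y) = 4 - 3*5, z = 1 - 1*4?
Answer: 1375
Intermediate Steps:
z = -3 (z = 1 - 4 = -3)
x(Y) = -11 (x(Y) = 4 - 15 = -11)
T(j) = -3 + j (T(j) = j - 3 = -3 + j)
t(Q) = -30
R(n) = -125 (R(n) = ((-3 + 1) + 7)*(5 - 30) = (-2 + 7)*(-25) = 5*(-25) = -125)
R(-9)*x(15) = -125*(-11) = 1375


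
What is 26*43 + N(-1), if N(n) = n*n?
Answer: 1119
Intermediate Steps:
N(n) = n²
26*43 + N(-1) = 26*43 + (-1)² = 1118 + 1 = 1119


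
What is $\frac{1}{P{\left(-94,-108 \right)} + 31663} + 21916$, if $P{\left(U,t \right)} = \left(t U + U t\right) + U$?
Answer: $\frac{1136848669}{51873} \approx 21916.0$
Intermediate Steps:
$P{\left(U,t \right)} = U + 2 U t$ ($P{\left(U,t \right)} = \left(U t + U t\right) + U = 2 U t + U = U + 2 U t$)
$\frac{1}{P{\left(-94,-108 \right)} + 31663} + 21916 = \frac{1}{- 94 \left(1 + 2 \left(-108\right)\right) + 31663} + 21916 = \frac{1}{- 94 \left(1 - 216\right) + 31663} + 21916 = \frac{1}{\left(-94\right) \left(-215\right) + 31663} + 21916 = \frac{1}{20210 + 31663} + 21916 = \frac{1}{51873} + 21916 = \frac{1136848669}{51873}$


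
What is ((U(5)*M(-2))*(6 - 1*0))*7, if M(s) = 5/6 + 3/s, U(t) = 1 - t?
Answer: 112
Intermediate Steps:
M(s) = 5/6 + 3/s (M(s) = 5*(1/6) + 3/s = 5/6 + 3/s)
((U(5)*M(-2))*(6 - 1*0))*7 = (((1 - 1*5)*(5/6 + 3/(-2)))*(6 - 1*0))*7 = (((1 - 5)*(5/6 + 3*(-1/2)))*(6 + 0))*7 = (-4*(5/6 - 3/2)*6)*7 = (-4*(-2/3)*6)*7 = ((8/3)*6)*7 = 16*7 = 112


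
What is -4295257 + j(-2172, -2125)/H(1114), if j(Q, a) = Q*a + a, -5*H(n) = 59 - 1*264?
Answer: -171492162/41 ≈ -4.1827e+6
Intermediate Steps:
H(n) = 41 (H(n) = -(59 - 1*264)/5 = -(59 - 264)/5 = -⅕*(-205) = 41)
j(Q, a) = a + Q*a
-4295257 + j(-2172, -2125)/H(1114) = -4295257 - 2125*(1 - 2172)/41 = -4295257 - 2125*(-2171)*(1/41) = -4295257 + 4613375*(1/41) = -4295257 + 4613375/41 = -171492162/41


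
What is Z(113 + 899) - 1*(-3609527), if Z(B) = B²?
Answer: 4633671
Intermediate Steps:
Z(113 + 899) - 1*(-3609527) = (113 + 899)² - 1*(-3609527) = 1012² + 3609527 = 1024144 + 3609527 = 4633671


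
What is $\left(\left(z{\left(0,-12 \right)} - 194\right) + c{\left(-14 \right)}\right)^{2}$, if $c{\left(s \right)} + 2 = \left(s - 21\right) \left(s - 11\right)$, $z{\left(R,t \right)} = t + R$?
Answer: $444889$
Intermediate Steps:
$z{\left(R,t \right)} = R + t$
$c{\left(s \right)} = -2 + \left(-21 + s\right) \left(-11 + s\right)$ ($c{\left(s \right)} = -2 + \left(s - 21\right) \left(s - 11\right) = -2 + \left(-21 + s\right) \left(-11 + s\right)$)
$\left(\left(z{\left(0,-12 \right)} - 194\right) + c{\left(-14 \right)}\right)^{2} = \left(\left(\left(0 - 12\right) - 194\right) + \left(229 + \left(-14\right)^{2} - -448\right)\right)^{2} = \left(\left(-12 - 194\right) + \left(229 + 196 + 448\right)\right)^{2} = \left(-206 + 873\right)^{2} = 667^{2} = 444889$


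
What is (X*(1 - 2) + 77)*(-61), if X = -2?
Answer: -4819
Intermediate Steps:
(X*(1 - 2) + 77)*(-61) = (-2*(1 - 2) + 77)*(-61) = (-2*(-1) + 77)*(-61) = (2 + 77)*(-61) = 79*(-61) = -4819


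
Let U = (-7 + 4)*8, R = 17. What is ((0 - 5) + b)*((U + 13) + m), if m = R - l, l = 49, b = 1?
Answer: 172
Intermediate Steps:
U = -24 (U = -3*8 = -24)
m = -32 (m = 17 - 1*49 = 17 - 49 = -32)
((0 - 5) + b)*((U + 13) + m) = ((0 - 5) + 1)*((-24 + 13) - 32) = (-5 + 1)*(-11 - 32) = -4*(-43) = 172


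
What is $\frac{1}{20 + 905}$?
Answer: $\frac{1}{925} \approx 0.0010811$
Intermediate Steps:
$\frac{1}{20 + 905} = \frac{1}{925}$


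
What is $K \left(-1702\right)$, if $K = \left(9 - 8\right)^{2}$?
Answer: $-1702$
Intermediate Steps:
$K = 1$ ($K = 1^{2} = 1$)
$K \left(-1702\right) = 1 \left(-1702\right) = -1702$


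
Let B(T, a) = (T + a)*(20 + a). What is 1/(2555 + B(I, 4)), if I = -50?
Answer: 1/1451 ≈ 0.00068918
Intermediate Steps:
B(T, a) = (20 + a)*(T + a)
1/(2555 + B(I, 4)) = 1/(2555 + (4² + 20*(-50) + 20*4 - 50*4)) = 1/(2555 + (16 - 1000 + 80 - 200)) = 1/(2555 - 1104) = 1/1451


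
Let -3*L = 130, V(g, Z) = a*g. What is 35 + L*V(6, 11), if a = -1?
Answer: 295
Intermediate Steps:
V(g, Z) = -g
L = -130/3 (L = -⅓*130 = -130/3 ≈ -43.333)
35 + L*V(6, 11) = 35 - (-130)*6/3 = 35 - 130/3*(-6) = 35 + 260 = 295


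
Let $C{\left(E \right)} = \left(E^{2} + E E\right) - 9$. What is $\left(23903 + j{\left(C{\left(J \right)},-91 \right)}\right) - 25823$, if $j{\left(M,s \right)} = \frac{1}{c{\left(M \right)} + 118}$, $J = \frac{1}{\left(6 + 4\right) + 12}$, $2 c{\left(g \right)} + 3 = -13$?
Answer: $- \frac{211199}{110} \approx -1920.0$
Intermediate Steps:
$c{\left(g \right)} = -8$ ($c{\left(g \right)} = - \frac{3}{2} + \frac{1}{2} \left(-13\right) = - \frac{3}{2} - \frac{13}{2} = -8$)
$J = \frac{1}{22}$ ($J = \frac{1}{10 + 12} = \frac{1}{22} \approx 0.045455$)
$C{\left(E \right)} = -9 + 2 E^{2}$ ($C{\left(E \right)} = \left(E^{2} + E^{2}\right) - 9 = 2 E^{2} - 9 = -9 + 2 E^{2}$)
$j{\left(M,s \right)} = \frac{1}{110}$ ($j{\left(M,s \right)} = \frac{1}{-8 + 118} = \frac{1}{110}$)
$\left(23903 + j{\left(C{\left(J \right)},-91 \right)}\right) - 25823 = \left(23903 + \frac{1}{110}\right) - 25823 = \frac{2629331}{110} - 25823 = - \frac{211199}{110}$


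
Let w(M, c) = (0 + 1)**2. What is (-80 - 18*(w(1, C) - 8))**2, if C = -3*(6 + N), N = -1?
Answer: 2116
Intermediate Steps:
C = -15 (C = -3*(6 - 1) = -3*5 = -15)
w(M, c) = 1 (w(M, c) = 1**2 = 1)
(-80 - 18*(w(1, C) - 8))**2 = (-80 - 18*(1 - 8))**2 = (-80 - 18*(-7))**2 = (-80 + 126)**2 = 46**2 = 2116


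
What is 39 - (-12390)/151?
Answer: 18279/151 ≈ 121.05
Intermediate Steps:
39 - (-12390)/151 = 39 - 105*(-118/151) = 39 + 12390/151 = 18279/151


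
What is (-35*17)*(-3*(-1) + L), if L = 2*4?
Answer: -6545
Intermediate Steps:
L = 8
(-35*17)*(-3*(-1) + L) = (-35*17)*(-3*(-1) + 8) = -595*(3 + 8) = -595*11 = -6545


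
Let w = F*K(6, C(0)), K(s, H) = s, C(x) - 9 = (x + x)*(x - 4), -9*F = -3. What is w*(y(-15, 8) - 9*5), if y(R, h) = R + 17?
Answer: -86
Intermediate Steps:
F = ⅓ (F = -⅑*(-3) = ⅓ ≈ 0.33333)
C(x) = 9 + 2*x*(-4 + x) (C(x) = 9 + (x + x)*(x - 4) = 9 + (2*x)*(-4 + x) = 9 + 2*x*(-4 + x))
y(R, h) = 17 + R
w = 2 (w = (⅓)*6 = 2)
w*(y(-15, 8) - 9*5) = 2*((17 - 15) - 9*5) = 2*(2 - 45) = 2*(-43) = -86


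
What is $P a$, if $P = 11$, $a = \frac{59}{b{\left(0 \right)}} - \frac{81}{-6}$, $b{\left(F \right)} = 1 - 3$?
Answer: $-176$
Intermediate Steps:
$b{\left(F \right)} = -2$
$a = -16$ ($a = \frac{59}{-2} - \frac{81}{-6} = 59 \left(- \frac{1}{2}\right) - - \frac{27}{2} = - \frac{59}{2} + \frac{27}{2} = -16$)
$P a = 11 \left(-16\right) = -176$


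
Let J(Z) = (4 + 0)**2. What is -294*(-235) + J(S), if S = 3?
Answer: 69106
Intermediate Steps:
J(Z) = 16 (J(Z) = 4**2 = 16)
-294*(-235) + J(S) = -294*(-235) + 16 = 69090 + 16 = 69106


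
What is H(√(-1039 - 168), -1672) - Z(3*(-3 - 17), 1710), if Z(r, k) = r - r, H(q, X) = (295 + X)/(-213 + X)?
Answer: 1377/1885 ≈ 0.73050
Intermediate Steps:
H(q, X) = (295 + X)/(-213 + X)
Z(r, k) = 0
H(√(-1039 - 168), -1672) - Z(3*(-3 - 17), 1710) = (295 - 1672)/(-213 - 1672) - 1*0 = -1377/(-1885) + 0 = -1/1885*(-1377) + 0 = 1377/1885 + 0 = 1377/1885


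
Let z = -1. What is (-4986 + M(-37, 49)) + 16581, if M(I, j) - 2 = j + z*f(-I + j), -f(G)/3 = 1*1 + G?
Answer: 11907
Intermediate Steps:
f(G) = -3 - 3*G (f(G) = -3*(1*1 + G) = -3*(1 + G) = -3 - 3*G)
M(I, j) = 5 - 3*I + 4*j (M(I, j) = 2 + (j - (-3 - 3*(-I + j))) = 2 + (j - (-3 - 3*(j - I))) = 2 + (j - (-3 + (-3*j + 3*I))) = 2 + (j - (-3 - 3*j + 3*I)) = 2 + (j + (3 - 3*I + 3*j)) = 2 + (3 - 3*I + 4*j) = 5 - 3*I + 4*j)
(-4986 + M(-37, 49)) + 16581 = (-4986 + (5 - 3*(-37) + 4*49)) + 16581 = (-4986 + (5 + 111 + 196)) + 16581 = (-4986 + 312) + 16581 = -4674 + 16581 = 11907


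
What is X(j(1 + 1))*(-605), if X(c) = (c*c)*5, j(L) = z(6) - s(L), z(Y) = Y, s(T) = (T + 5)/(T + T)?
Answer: -874225/16 ≈ -54639.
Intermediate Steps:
s(T) = (5 + T)/(2*T) (s(T) = (5 + T)/((2*T)) = (5 + T)*(1/(2*T)) = (5 + T)/(2*T))
j(L) = 6 - (5 + L)/(2*L)
X(c) = 5*c**2 (X(c) = c**2*5 = 5*c**2)
X(j(1 + 1))*(-605) = (5*((-5 + 11*(1 + 1))/(2*(1 + 1)))**2)*(-605) = (5*((1/2)*(-5 + 11*2)/2)**2)*(-605) = (5*((1/2)*(1/2)*(-5 + 22))**2)*(-605) = (5*((1/2)*(1/2)*17)**2)*(-605) = (5*(17/4)**2)*(-605) = (5*(289/16))*(-605) = (1445/16)*(-605) = -874225/16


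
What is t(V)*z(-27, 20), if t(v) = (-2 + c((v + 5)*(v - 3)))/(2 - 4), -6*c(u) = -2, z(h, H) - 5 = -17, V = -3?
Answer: -10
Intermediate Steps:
z(h, H) = -12 (z(h, H) = 5 - 17 = -12)
c(u) = ⅓ (c(u) = -⅙*(-2) = ⅓)
t(v) = ⅚ (t(v) = (-2 + ⅓)/(2 - 4) = -5/3/(-2) = -5/3*(-½) = ⅚)
t(V)*z(-27, 20) = (⅚)*(-12) = -10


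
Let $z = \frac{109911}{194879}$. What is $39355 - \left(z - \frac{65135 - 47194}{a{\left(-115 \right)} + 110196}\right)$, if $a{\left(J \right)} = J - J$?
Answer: $\frac{845135534278403}{21474886284} \approx 39355.0$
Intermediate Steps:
$a{\left(J \right)} = 0$
$z = \frac{109911}{194879}$ ($z = 109911 \cdot \frac{1}{194879} = \frac{109911}{194879} \approx 0.564$)
$39355 - \left(z - \frac{65135 - 47194}{a{\left(-115 \right)} + 110196}\right) = 39355 - \left(\frac{109911}{194879} - \frac{65135 - 47194}{0 + 110196}\right) = 39355 - \left(\frac{109911}{194879} - \frac{17941}{110196}\right) = 39355 - \frac{8615428417}{21474886284} = \frac{845135534278403}{21474886284}$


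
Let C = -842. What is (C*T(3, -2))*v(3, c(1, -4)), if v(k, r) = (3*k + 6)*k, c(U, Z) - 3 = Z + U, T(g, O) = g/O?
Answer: 56835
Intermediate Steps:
c(U, Z) = 3 + U + Z (c(U, Z) = 3 + (Z + U) = 3 + (U + Z) = 3 + U + Z)
v(k, r) = k*(6 + 3*k) (v(k, r) = (6 + 3*k)*k = k*(6 + 3*k))
(C*T(3, -2))*v(3, c(1, -4)) = (-2526/(-2))*(3*3*(2 + 3)) = (-2526*(-1)/2)*(3*3*5) = -842*(-3/2)*45 = 1263*45 = 56835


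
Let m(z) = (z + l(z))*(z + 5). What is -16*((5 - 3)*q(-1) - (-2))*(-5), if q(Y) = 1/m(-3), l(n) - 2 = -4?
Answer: 144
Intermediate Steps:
l(n) = -2 (l(n) = 2 - 4 = -2)
m(z) = (-2 + z)*(5 + z) (m(z) = (z - 2)*(z + 5) = (-2 + z)*(5 + z))
q(Y) = -1/10 (q(Y) = 1/(-10 + (-3)**2 + 3*(-3)) = 1/(-10 + 9 - 9) = 1/(-10) = -1/10)
-16*((5 - 3)*q(-1) - (-2))*(-5) = -16*((5 - 3)*(-1/10) - (-2))*(-5) = -16*(2*(-1/10) - 1*(-2))*(-5) = -16*(-1/5 + 2)*(-5) = -16*9/5*(-5) = -144/5*(-5) = 144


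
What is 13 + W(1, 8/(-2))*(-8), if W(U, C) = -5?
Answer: 53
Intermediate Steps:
13 + W(1, 8/(-2))*(-8) = 13 - 5*(-8) = 13 + 40 = 53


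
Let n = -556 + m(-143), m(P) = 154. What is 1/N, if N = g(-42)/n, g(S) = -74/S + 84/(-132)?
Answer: -46431/130 ≈ -357.16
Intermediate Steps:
g(S) = -7/11 - 74/S (g(S) = -74/S + 84*(-1/132) = -74/S - 7/11 = -7/11 - 74/S)
n = -402 (n = -556 + 154 = -402)
N = -130/46431 (N = (-7/11 - 74/(-42))/(-402) = (-7/11 - 74*(-1/42))*(-1/402) = (-7/11 + 37/21)*(-1/402) = (260/231)*(-1/402) = -130/46431 ≈ -0.0027999)
1/N = 1/(-130/46431) = -46431/130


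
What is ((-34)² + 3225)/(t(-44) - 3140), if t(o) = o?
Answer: -4381/3184 ≈ -1.3759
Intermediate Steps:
((-34)² + 3225)/(t(-44) - 3140) = ((-34)² + 3225)/(-44 - 3140) = (1156 + 3225)/(-3184) = 4381*(-1/3184) = -4381/3184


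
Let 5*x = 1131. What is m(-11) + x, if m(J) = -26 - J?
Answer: 1056/5 ≈ 211.20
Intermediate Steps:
x = 1131/5 (x = (⅕)*1131 = 1131/5 ≈ 226.20)
m(-11) + x = (-26 - 1*(-11)) + 1131/5 = (-26 + 11) + 1131/5 = -15 + 1131/5 = 1056/5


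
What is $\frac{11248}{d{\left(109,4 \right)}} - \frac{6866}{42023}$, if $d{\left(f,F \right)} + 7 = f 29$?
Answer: $\frac{11868930}{3487909} \approx 3.4029$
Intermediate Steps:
$d{\left(f,F \right)} = -7 + 29 f$ ($d{\left(f,F \right)} = -7 + f 29 = -7 + 29 f$)
$\frac{11248}{d{\left(109,4 \right)}} - \frac{6866}{42023} = \frac{11248}{-7 + 29 \cdot 109} - \frac{6866}{42023} = \frac{11248}{-7 + 3161} - \frac{6866}{42023} = \frac{11248}{3154} - \frac{6866}{42023} = 11248 \cdot \frac{1}{3154} - \frac{6866}{42023} = \frac{296}{83} - \frac{6866}{42023} = \frac{11868930}{3487909}$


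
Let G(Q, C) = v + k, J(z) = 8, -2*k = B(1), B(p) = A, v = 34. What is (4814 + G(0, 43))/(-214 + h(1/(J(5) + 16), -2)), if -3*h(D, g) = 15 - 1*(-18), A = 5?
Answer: -9691/450 ≈ -21.536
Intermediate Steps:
B(p) = 5
k = -5/2 (k = -½*5 = -5/2 ≈ -2.5000)
G(Q, C) = 63/2 (G(Q, C) = 34 - 5/2 = 63/2)
h(D, g) = -11 (h(D, g) = -(15 - 1*(-18))/3 = -(15 + 18)/3 = -⅓*33 = -11)
(4814 + G(0, 43))/(-214 + h(1/(J(5) + 16), -2)) = (4814 + 63/2)/(-214 - 11) = (9691/2)/(-225) = (9691/2)*(-1/225) = -9691/450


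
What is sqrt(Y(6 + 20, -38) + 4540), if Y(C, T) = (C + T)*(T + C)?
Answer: 2*sqrt(1171) ≈ 68.440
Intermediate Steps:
Y(C, T) = (C + T)**2 (Y(C, T) = (C + T)*(C + T) = (C + T)**2)
sqrt(Y(6 + 20, -38) + 4540) = sqrt(((6 + 20) - 38)**2 + 4540) = sqrt((26 - 38)**2 + 4540) = sqrt((-12)**2 + 4540) = sqrt(144 + 4540) = sqrt(4684) = 2*sqrt(1171)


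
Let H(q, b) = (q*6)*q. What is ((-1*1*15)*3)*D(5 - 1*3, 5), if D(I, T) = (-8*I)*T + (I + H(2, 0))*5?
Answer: -2250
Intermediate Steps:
H(q, b) = 6*q**2 (H(q, b) = (6*q)*q = 6*q**2)
D(I, T) = 120 + 5*I - 8*I*T (D(I, T) = (-8*I)*T + (I + 6*2**2)*5 = -8*I*T + (I + 6*4)*5 = -8*I*T + (I + 24)*5 = -8*I*T + (24 + I)*5 = -8*I*T + (120 + 5*I) = 120 + 5*I - 8*I*T)
((-1*1*15)*3)*D(5 - 1*3, 5) = ((-1*1*15)*3)*(120 + 5*(5 - 1*3) - 8*(5 - 1*3)*5) = (-1*15*3)*(120 + 5*(5 - 3) - 8*(5 - 3)*5) = (-15*3)*(120 + 5*2 - 8*2*5) = -45*(120 + 10 - 80) = -45*50 = -2250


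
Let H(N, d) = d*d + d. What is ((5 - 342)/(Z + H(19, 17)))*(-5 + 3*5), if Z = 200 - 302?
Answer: -1685/102 ≈ -16.520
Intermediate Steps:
Z = -102
H(N, d) = d + d² (H(N, d) = d² + d = d + d²)
((5 - 342)/(Z + H(19, 17)))*(-5 + 3*5) = ((5 - 342)/(-102 + 17*(1 + 17)))*(-5 + 3*5) = (-337/(-102 + 17*18))*(-5 + 15) = -337/(-102 + 306)*10 = -337/204*10 = -1685/102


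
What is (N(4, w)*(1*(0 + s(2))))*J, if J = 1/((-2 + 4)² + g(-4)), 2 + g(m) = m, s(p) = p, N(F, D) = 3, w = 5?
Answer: -3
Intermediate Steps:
g(m) = -2 + m
J = -½ (J = 1/((-2 + 4)² + (-2 - 4)) = 1/(2² - 6) = 1/(4 - 6) = 1/(-2) = -½ ≈ -0.50000)
(N(4, w)*(1*(0 + s(2))))*J = (3*(1*(0 + 2)))*(-½) = (3*(1*2))*(-½) = (3*2)*(-½) = 6*(-½) = -3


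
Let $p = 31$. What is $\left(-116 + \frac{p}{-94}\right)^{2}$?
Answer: $\frac{119574225}{8836} \approx 13533.0$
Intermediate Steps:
$\left(-116 + \frac{p}{-94}\right)^{2} = \left(-116 + \frac{31}{-94}\right)^{2} = \left(-116 + 31 \left(- \frac{1}{94}\right)\right)^{2} = \left(-116 - \frac{31}{94}\right)^{2} = \left(- \frac{10935}{94}\right)^{2} = \frac{119574225}{8836}$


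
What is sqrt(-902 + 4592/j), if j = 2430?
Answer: I*sqrt(16404510)/135 ≈ 30.002*I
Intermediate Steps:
sqrt(-902 + 4592/j) = sqrt(-902 + 4592/2430) = sqrt(-902 + 4592*(1/2430)) = sqrt(-902 + 2296/1215) = sqrt(-1093634/1215) = I*sqrt(16404510)/135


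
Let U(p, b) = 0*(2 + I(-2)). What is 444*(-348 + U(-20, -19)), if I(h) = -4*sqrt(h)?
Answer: -154512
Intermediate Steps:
U(p, b) = 0 (U(p, b) = 0*(2 - 4*I*sqrt(2)) = 0)
444*(-348 + U(-20, -19)) = 444*(-348 + 0) = 444*(-348) = -154512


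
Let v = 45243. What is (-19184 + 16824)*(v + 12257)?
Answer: -135700000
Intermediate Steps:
(-19184 + 16824)*(v + 12257) = (-19184 + 16824)*(45243 + 12257) = -2360*57500 = -135700000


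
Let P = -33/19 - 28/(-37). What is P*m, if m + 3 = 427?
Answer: -292136/703 ≈ -415.56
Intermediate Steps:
m = 424 (m = -3 + 427 = 424)
P = -689/703 (P = -33*1/19 - 28*(-1/37) = -33/19 + 28/37 = -689/703 ≈ -0.98009)
P*m = -689/703*424 = -292136/703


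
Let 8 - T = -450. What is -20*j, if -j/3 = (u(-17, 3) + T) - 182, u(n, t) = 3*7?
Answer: 17820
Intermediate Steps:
u(n, t) = 21
T = 458 (T = 8 - 1*(-450) = 8 + 450 = 458)
j = -891 (j = -3*((21 + 458) - 182) = -3*(479 - 182) = -3*297 = -891)
-20*j = -20*(-891) = 17820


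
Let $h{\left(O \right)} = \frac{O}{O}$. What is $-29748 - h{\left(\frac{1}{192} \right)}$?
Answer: $-29749$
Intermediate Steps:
$h{\left(O \right)} = 1$
$-29748 - h{\left(\frac{1}{192} \right)} = -29748 - 1 = -29749$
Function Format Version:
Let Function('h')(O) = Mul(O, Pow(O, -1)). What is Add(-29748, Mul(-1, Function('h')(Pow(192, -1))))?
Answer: -29749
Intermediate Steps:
Function('h')(O) = 1
Add(-29748, Mul(-1, Function('h')(Pow(192, -1)))) = Add(-29748, Mul(-1, 1)) = Add(-29748, -1) = -29749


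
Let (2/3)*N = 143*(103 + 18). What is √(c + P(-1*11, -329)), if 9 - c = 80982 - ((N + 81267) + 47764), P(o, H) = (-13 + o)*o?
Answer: √297106/2 ≈ 272.54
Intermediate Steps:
P(o, H) = o*(-13 + o)
N = 51909/2 (N = 3*(143*(103 + 18))/2 = 3*(143*121)/2 = (3/2)*17303 = 51909/2 ≈ 25955.)
c = 148025/2 (c = 9 - (80982 - ((51909/2 + 81267) + 47764)) = 9 - (80982 - (214443/2 + 47764)) = 9 - (80982 - 1*309971/2) = 9 - (80982 - 309971/2) = 9 - 1*(-148007/2) = 9 + 148007/2 = 148025/2 ≈ 74013.)
√(c + P(-1*11, -329)) = √(148025/2 + (-1*11)*(-13 - 1*11)) = √(148025/2 - 11*(-13 - 11)) = √(148025/2 - 11*(-24)) = √(148025/2 + 264) = √(148553/2) = √297106/2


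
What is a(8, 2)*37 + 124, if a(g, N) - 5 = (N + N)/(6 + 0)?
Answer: 1001/3 ≈ 333.67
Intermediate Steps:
a(g, N) = 5 + N/3 (a(g, N) = 5 + (N + N)/(6 + 0) = 5 + (2*N)/6 = 5 + (2*N)*(1/6) = 5 + N/3)
a(8, 2)*37 + 124 = (5 + (1/3)*2)*37 + 124 = (5 + 2/3)*37 + 124 = (17/3)*37 + 124 = 629/3 + 124 = 1001/3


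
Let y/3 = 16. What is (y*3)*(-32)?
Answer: -4608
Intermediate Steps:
y = 48 (y = 3*16 = 48)
(y*3)*(-32) = (48*3)*(-32) = 144*(-32) = -4608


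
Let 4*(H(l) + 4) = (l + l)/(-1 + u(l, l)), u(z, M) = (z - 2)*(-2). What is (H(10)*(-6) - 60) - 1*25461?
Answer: -433419/17 ≈ -25495.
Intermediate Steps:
u(z, M) = 4 - 2*z (u(z, M) = (-2 + z)*(-2) = 4 - 2*z)
H(l) = -4 + l/(2*(3 - 2*l)) (H(l) = -4 + ((l + l)/(-1 + (4 - 2*l)))/4 = -4 + ((2*l)/(3 - 2*l))/4 = -4 + (2*l/(3 - 2*l))/4 = -4 + l/(2*(3 - 2*l)))
(H(10)*(-6) - 60) - 1*25461 = (((24 - 17*10)/(2*(-3 + 2*10)))*(-6) - 60) - 1*25461 = (((24 - 170)/(2*(-3 + 20)))*(-6) - 60) - 25461 = (((½)*(-146)/17)*(-6) - 60) - 25461 = (((½)*(1/17)*(-146))*(-6) - 60) - 25461 = (-73/17*(-6) - 60) - 25461 = (438/17 - 60) - 25461 = -582/17 - 25461 = -433419/17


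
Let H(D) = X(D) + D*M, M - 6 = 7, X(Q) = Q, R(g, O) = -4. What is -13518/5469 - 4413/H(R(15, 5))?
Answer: 7792563/102088 ≈ 76.332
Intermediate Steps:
M = 13 (M = 6 + 7 = 13)
H(D) = 14*D (H(D) = D + D*13 = D + 13*D = 14*D)
-13518/5469 - 4413/H(R(15, 5)) = -13518/5469 - 4413/(14*(-4)) = -13518*1/5469 - 4413/(-56) = -4506/1823 - 4413*(-1/56) = -4506/1823 + 4413/56 = 7792563/102088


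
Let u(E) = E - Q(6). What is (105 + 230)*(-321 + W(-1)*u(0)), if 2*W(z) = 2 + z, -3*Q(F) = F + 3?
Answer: -214065/2 ≈ -1.0703e+5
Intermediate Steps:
Q(F) = -1 - F/3 (Q(F) = -(F + 3)/3 = -(3 + F)/3 = -1 - F/3)
u(E) = 3 + E (u(E) = E - (-1 - ⅓*6) = E - (-1 - 2) = E - 1*(-3) = E + 3 = 3 + E)
W(z) = 1 + z/2 (W(z) = (2 + z)/2 = 1 + z/2)
(105 + 230)*(-321 + W(-1)*u(0)) = (105 + 230)*(-321 + (1 + (½)*(-1))*(3 + 0)) = 335*(-321 + (1 - ½)*3) = 335*(-321 + (½)*3) = 335*(-321 + 3/2) = 335*(-639/2) = -214065/2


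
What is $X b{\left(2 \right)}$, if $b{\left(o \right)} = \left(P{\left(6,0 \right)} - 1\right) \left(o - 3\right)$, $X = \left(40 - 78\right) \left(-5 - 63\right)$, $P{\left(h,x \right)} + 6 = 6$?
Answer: $2584$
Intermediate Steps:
$P{\left(h,x \right)} = 0$ ($P{\left(h,x \right)} = -6 + 6 = 0$)
$X = 2584$ ($X = \left(-38\right) \left(-68\right) = 2584$)
$b{\left(o \right)} = 3 - o$ ($b{\left(o \right)} = \left(0 - 1\right) \left(o - 3\right) = - (-3 + o) = 3 - o$)
$X b{\left(2 \right)} = 2584 \left(3 - 2\right) = 2584 \cdot 1 = 2584$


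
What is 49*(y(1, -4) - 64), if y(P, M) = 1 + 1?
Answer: -3038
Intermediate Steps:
y(P, M) = 2
49*(y(1, -4) - 64) = 49*(2 - 64) = 49*(-62) = -3038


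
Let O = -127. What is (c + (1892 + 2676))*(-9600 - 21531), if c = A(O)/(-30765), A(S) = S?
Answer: -1458328031919/10255 ≈ -1.4221e+8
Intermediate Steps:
c = 127/30765 (c = -127/(-30765) = -127*(-1/30765) = 127/30765 ≈ 0.0041281)
(c + (1892 + 2676))*(-9600 - 21531) = (127/30765 + (1892 + 2676))*(-9600 - 21531) = (127/30765 + 4568)*(-31131) = (140534647/30765)*(-31131) = -1458328031919/10255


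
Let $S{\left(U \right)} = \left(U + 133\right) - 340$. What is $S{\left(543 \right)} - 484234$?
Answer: $-483898$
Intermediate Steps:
$S{\left(U \right)} = -207 + U$ ($S{\left(U \right)} = \left(133 + U\right) - 340 = -207 + U$)
$S{\left(543 \right)} - 484234 = \left(-207 + 543\right) - 484234 = 336 - 484234 = -483898$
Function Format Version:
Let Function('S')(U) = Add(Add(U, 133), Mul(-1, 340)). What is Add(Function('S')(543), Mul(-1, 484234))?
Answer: -483898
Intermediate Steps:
Function('S')(U) = Add(-207, U) (Function('S')(U) = Add(Add(133, U), -340) = Add(-207, U))
Add(Function('S')(543), Mul(-1, 484234)) = Add(Add(-207, 543), Mul(-1, 484234)) = Add(336, -484234) = -483898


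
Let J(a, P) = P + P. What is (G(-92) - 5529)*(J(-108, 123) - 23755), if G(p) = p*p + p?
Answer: -66836087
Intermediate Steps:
G(p) = p + p² (G(p) = p² + p = p + p²)
J(a, P) = 2*P
(G(-92) - 5529)*(J(-108, 123) - 23755) = (-92*(1 - 92) - 5529)*(2*123 - 23755) = (-92*(-91) - 5529)*(246 - 23755) = (8372 - 5529)*(-23509) = 2843*(-23509) = -66836087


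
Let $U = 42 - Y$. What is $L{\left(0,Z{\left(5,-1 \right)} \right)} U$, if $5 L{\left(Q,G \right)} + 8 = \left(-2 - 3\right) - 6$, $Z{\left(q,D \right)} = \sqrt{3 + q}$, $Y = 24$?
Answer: $- \frac{342}{5} \approx -68.4$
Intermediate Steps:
$L{\left(Q,G \right)} = - \frac{19}{5}$ ($L{\left(Q,G \right)} = - \frac{8}{5} + \frac{\left(-2 - 3\right) - 6}{5} = - \frac{8}{5} + \frac{-5 - 6}{5} = - \frac{8}{5} + \frac{1}{5} \left(-11\right) = - \frac{8}{5} - \frac{11}{5} = - \frac{19}{5}$)
$U = 18$ ($U = 42 - 24 = 18$)
$L{\left(0,Z{\left(5,-1 \right)} \right)} U = \left(- \frac{19}{5}\right) 18 = - \frac{342}{5}$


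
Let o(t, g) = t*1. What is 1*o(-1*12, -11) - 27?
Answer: -39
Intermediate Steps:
o(t, g) = t
1*o(-1*12, -11) - 27 = 1*(-1*12) - 27 = 1*(-12) - 27 = -12 - 27 = -39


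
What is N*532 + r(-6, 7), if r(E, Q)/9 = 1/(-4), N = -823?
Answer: -1751353/4 ≈ -4.3784e+5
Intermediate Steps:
r(E, Q) = -9/4 (r(E, Q) = 9/(-4) = 9*(-¼) = -9/4)
N*532 + r(-6, 7) = -823*532 - 9/4 = -437836 - 9/4 = -1751353/4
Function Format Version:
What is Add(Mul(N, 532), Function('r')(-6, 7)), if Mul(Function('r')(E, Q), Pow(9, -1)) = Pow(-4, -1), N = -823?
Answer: Rational(-1751353, 4) ≈ -4.3784e+5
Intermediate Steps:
Function('r')(E, Q) = Rational(-9, 4) (Function('r')(E, Q) = Mul(9, Pow(-4, -1)) = Mul(9, Rational(-1, 4)) = Rational(-9, 4))
Add(Mul(N, 532), Function('r')(-6, 7)) = Add(Mul(-823, 532), Rational(-9, 4)) = Add(-437836, Rational(-9, 4)) = Rational(-1751353, 4)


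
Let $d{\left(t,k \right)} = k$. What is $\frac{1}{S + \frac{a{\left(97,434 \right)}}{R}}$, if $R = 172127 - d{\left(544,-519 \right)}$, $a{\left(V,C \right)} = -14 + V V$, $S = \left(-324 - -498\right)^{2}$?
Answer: $\frac{172646}{5227039691} \approx 3.3029 \cdot 10^{-5}$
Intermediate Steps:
$S = 30276$ ($S = \left(-324 + 498\right)^{2} = 174^{2} = 30276$)
$a{\left(V,C \right)} = -14 + V^{2}$
$R = 172646$ ($R = 172127 - -519 = 172127 + 519 = 172646$)
$\frac{1}{S + \frac{a{\left(97,434 \right)}}{R}} = \frac{1}{30276 + \frac{-14 + 97^{2}}{172646}} = \frac{1}{30276 + \left(-14 + 9409\right) \frac{1}{172646}} = \frac{1}{30276 + 9395 \cdot \frac{1}{172646}} = \frac{1}{30276 + \frac{9395}{172646}} = \frac{1}{\frac{5227039691}{172646}} = \frac{172646}{5227039691}$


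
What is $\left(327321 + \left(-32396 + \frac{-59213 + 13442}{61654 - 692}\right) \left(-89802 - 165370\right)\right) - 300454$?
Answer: $\frac{22907221236155}{2771} \approx 8.2668 \cdot 10^{9}$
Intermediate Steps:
$\left(327321 + \left(-32396 + \frac{-59213 + 13442}{61654 - 692}\right) \left(-89802 - 165370\right)\right) - 300454 = \left(327321 + \left(-32396 - \frac{45771}{60962}\right) \left(-255172\right)\right) - 300454 = \left(327321 + \left(-32396 - \frac{4161}{5542}\right) \left(-255172\right)\right) - 300454 = \left(327321 - - \frac{22907146787698}{2771}\right) - 300454 = \left(327321 + \frac{22907146787698}{2771}\right) - 300454 = \frac{22908053794189}{2771} - 300454 = \frac{22907221236155}{2771}$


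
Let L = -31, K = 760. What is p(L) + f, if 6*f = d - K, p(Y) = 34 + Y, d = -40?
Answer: -391/3 ≈ -130.33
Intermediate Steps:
f = -400/3 (f = (-40 - 1*760)/6 = (-40 - 760)/6 = (1/6)*(-800) = -400/3 ≈ -133.33)
p(L) + f = (34 - 31) - 400/3 = 3 - 400/3 = -391/3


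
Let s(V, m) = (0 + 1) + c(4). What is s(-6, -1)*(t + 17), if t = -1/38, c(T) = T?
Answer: 3225/38 ≈ 84.868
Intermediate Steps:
s(V, m) = 5 (s(V, m) = (0 + 1) + 4 = 1 + 4 = 5)
t = -1/38 (t = -1*1/38 = -1/38 ≈ -0.026316)
s(-6, -1)*(t + 17) = 5*(-1/38 + 17) = 5*(645/38) = 3225/38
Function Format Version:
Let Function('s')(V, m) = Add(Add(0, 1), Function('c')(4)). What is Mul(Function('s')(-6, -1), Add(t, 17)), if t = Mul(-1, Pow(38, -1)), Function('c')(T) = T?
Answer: Rational(3225, 38) ≈ 84.868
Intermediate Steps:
Function('s')(V, m) = 5 (Function('s')(V, m) = Add(Add(0, 1), 4) = Add(1, 4) = 5)
t = Rational(-1, 38) (t = Mul(-1, Rational(1, 38)) = Rational(-1, 38) ≈ -0.026316)
Mul(Function('s')(-6, -1), Add(t, 17)) = Mul(5, Add(Rational(-1, 38), 17)) = Mul(5, Rational(645, 38)) = Rational(3225, 38)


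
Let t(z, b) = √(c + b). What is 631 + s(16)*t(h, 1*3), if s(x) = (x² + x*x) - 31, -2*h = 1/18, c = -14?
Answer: 631 + 481*I*√11 ≈ 631.0 + 1595.3*I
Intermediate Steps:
h = -1/36 (h = -½/18 = -½*1/18 = -1/36 ≈ -0.027778)
s(x) = -31 + 2*x² (s(x) = (x² + x²) - 31 = 2*x² - 31 = -31 + 2*x²)
t(z, b) = √(-14 + b)
631 + s(16)*t(h, 1*3) = 631 + (-31 + 2*16²)*√(-14 + 1*3) = 631 + (-31 + 2*256)*√(-14 + 3) = 631 + (-31 + 512)*√(-11) = 631 + 481*(I*√11) = 631 + 481*I*√11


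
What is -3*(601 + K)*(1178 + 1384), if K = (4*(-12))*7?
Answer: -2036790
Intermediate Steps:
K = -336 (K = -48*7 = -336)
-3*(601 + K)*(1178 + 1384) = -3*(601 - 336)*(1178 + 1384) = -795*2562 = -3*678930 = -2036790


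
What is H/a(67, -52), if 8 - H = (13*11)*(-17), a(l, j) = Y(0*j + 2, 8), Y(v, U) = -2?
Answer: -2439/2 ≈ -1219.5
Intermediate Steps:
a(l, j) = -2
H = 2439 (H = 8 - 13*11*(-17) = 8 - 143*(-17) = 8 - 1*(-2431) = 8 + 2431 = 2439)
H/a(67, -52) = 2439/(-2) = 2439*(-1/2) = -2439/2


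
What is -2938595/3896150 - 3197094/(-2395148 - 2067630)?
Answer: -65793932881/1738765250470 ≈ -0.037839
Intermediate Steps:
-2938595/3896150 - 3197094/(-2395148 - 2067630) = -2938595*1/3896150 - 3197094/(-4462778) = -587719/779230 - 3197094*(-1/4462778) = -587719/779230 + 1598547/2231389 = -65793932881/1738765250470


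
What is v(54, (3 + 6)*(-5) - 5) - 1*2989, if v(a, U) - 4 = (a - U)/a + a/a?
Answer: -80516/27 ≈ -2982.1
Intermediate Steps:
v(a, U) = 5 + (a - U)/a (v(a, U) = 4 + ((a - U)/a + a/a) = 4 + ((a - U)/a + 1) = 4 + (1 + (a - U)/a) = 5 + (a - U)/a)
v(54, (3 + 6)*(-5) - 5) - 1*2989 = (6 - 1*((3 + 6)*(-5) - 5)/54) - 1*2989 = (6 - 1*(9*(-5) - 5)*1/54) - 2989 = (6 - 1*(-45 - 5)*1/54) - 2989 = (6 - 1*(-50)*1/54) - 2989 = (6 + 25/27) - 2989 = 187/27 - 2989 = -80516/27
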